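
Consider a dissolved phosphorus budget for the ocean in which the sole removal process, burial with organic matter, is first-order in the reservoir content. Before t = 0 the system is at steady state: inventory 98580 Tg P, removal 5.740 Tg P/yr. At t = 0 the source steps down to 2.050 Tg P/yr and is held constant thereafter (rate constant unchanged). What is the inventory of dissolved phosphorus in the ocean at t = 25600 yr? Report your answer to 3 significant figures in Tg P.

49500 Tg P

The sink rate constant is k = F₀/M₀ = 5.740/98580 = 5.823×10^-5 yr⁻¹.
Solving dM/dt = F₁ − kM with M(0) = M₀ gives M(t) = F₁/k + (M₀ − F₁/k)·e^(−kt).
F₁/k = 2.050/5.823×10^-5 = 35207 Tg P; kt = 5.823×10^-5 × 25600 = 1.491, e^(−kt) = 0.2252.
M(25600) = 35207 + (98580 − 35207) × 0.2252 = 35207 + 14270 = 49481 Tg P.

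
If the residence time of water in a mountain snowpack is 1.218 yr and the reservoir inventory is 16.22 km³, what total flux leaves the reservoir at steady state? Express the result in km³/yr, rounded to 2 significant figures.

F = M / τ = 16.22 / 1.218 = 13.32 km³/yr.

13 km³/yr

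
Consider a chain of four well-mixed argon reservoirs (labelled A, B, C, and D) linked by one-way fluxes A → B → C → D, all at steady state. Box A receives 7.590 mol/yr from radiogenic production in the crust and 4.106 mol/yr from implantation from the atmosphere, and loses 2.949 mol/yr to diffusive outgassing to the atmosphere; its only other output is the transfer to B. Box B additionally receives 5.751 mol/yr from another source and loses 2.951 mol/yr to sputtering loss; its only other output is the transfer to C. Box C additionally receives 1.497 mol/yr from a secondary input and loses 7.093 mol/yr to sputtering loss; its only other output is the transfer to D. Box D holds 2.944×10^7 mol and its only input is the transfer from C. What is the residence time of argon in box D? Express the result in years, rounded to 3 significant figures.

4.95×10^6 yr

Box A: F(A→B) = (7.590 + 4.106) − 2.949 = 8.7470 mol/yr.
Box B: F(B→C) = (8.7470 + 5.751) − 2.951 = 11.547 mol/yr.
Box C: F(C→D) = (11.547 + 1.497) − 7.093 = 5.9510 mol/yr.
Box D throughput = its input = 5.9510 mol/yr; τ = 2.944×10^7 / 5.9510 = 4.947×10^6 yr.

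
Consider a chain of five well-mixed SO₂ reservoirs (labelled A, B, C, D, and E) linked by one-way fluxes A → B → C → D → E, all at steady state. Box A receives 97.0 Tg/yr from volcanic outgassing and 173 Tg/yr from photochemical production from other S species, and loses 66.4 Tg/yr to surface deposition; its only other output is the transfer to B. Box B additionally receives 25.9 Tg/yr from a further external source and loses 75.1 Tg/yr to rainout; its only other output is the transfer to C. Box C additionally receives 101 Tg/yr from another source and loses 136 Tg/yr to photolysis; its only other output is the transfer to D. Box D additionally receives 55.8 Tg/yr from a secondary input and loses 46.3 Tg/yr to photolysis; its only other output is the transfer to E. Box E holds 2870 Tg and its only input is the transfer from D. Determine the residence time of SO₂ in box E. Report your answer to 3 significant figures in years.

22.3 yr

Box A: F(A→B) = (97.0 + 173) − 66.4 = 203.60 Tg/yr.
Box B: F(B→C) = (203.60 + 25.9) − 75.1 = 154.40 Tg/yr.
Box C: F(C→D) = (154.40 + 101) − 136 = 119.40 Tg/yr.
Box D: F(D→E) = (119.40 + 55.8) − 46.3 = 128.90 Tg/yr.
Box E throughput = its input = 128.90 Tg/yr; τ = 2870 / 128.90 = 22.27 yr.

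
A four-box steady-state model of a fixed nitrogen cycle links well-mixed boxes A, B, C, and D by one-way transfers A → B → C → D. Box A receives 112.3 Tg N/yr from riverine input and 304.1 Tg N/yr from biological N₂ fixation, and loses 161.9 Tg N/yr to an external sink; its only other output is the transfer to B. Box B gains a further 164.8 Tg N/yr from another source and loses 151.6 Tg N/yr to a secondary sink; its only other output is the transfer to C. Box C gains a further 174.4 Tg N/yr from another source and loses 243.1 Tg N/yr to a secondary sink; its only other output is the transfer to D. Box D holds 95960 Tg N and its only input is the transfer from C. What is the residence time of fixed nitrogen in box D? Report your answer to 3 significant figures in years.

Box A: F(A→B) = (112.3 + 304.1) − 161.9 = 254.50 Tg N/yr.
Box B: F(B→C) = (254.50 + 164.8) − 151.6 = 267.70 Tg N/yr.
Box C: F(C→D) = (267.70 + 174.4) − 243.1 = 199.00 Tg N/yr.
Box D throughput = its input = 199.00 Tg N/yr; τ = 95960 / 199.00 = 482.2 yr.

482 yr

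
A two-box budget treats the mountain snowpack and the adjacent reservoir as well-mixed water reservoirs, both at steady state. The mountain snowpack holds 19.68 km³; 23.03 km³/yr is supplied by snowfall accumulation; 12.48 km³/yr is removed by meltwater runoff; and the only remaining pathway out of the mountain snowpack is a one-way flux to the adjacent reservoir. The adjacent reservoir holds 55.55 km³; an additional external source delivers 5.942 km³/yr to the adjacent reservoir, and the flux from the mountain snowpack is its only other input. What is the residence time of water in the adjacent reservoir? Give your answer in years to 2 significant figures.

3.4 yr

Balance the mountain snowpack: ΣF_in = 23.030 km³/yr.
Flux to the adjacent reservoir = ΣF_in − (12.48) = 10.550 km³/yr.
Total input to the adjacent reservoir = 10.550 + 5.942 = 16.492 km³/yr; at steady state this equals its total output.
τ = M / F = 55.55 / 16.492 = 3.368 yr.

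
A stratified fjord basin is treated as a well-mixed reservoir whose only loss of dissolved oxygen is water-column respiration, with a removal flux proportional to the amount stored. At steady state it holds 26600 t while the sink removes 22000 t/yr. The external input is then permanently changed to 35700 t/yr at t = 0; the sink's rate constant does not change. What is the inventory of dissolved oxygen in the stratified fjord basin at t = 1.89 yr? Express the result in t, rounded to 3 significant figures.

Residence time τ = M₀/F₀ = 1.209 yr. The eventual steady state is M_∞ = M₀·(F₁/F₀) = 26600 × 35700/22000 = 43165 t.
The anomaly ΔM(t) = M(t) − M_∞ decays as ΔM₀·e^(−t/τ) with ΔM₀ = 26600 − 43165 = −16560 t.
At t = 1.89 yr, e^(−t/τ) = e^(−1.563) = 0.2095, so ΔM = −3470 t and M = 43165 − 3470 = 39695 t.

39700 t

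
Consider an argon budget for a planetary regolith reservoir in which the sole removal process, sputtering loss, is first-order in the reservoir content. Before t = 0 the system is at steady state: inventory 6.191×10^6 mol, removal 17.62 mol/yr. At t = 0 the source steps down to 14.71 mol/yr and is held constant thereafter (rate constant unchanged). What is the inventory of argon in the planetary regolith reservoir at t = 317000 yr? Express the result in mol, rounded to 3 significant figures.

τ = M₀/F₀ = 6.191×10^6/17.62 = 351400 yr; rate constant k = 1/τ.
New steady state M_∞ = F₁/k = F₁·τ = 14.71 × 351400 = 5.1685×10^6 mol.
M(t) = M_∞ + (M₀ − M_∞)·e^(−t/τ); t/τ = 317000/351400 = 0.9022, so e^(−t/τ) = 0.4057.
M(t) = 5.1685×10^6 + 1.022×10^6 × 0.4057 = 5.5833×10^6 mol.

5.58×10^6 mol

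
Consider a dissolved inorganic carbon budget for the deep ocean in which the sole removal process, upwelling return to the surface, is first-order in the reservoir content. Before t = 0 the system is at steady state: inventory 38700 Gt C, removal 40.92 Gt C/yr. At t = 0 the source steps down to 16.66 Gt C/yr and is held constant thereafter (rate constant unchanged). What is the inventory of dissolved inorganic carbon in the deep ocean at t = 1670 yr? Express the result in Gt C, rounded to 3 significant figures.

19700 Gt C

τ = M₀/F₀ = 38700/40.92 = 945.7 yr; rate constant k = 1/τ.
New steady state M_∞ = F₁/k = F₁·τ = 16.66 × 945.7 = 15756 Gt C.
M(t) = M_∞ + (M₀ − M_∞)·e^(−t/τ); t/τ = 1670/945.7 = 1.766, so e^(−t/τ) = 0.1711.
M(t) = 15756 + 22940 × 0.1711 = 19681 Gt C.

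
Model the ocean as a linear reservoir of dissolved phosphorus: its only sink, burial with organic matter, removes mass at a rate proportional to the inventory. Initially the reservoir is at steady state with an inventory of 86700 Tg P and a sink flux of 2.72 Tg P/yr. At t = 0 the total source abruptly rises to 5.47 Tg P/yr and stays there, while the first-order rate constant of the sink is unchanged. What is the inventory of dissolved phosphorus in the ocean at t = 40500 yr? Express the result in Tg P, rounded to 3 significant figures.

150000 Tg P

τ = M₀/F₀ = 86700/2.72 = 31870 yr; rate constant k = 1/τ.
New steady state M_∞ = F₁/k = F₁·τ = 5.47 × 31870 = 174360 Tg P.
M(t) = M_∞ + (M₀ − M_∞)·e^(−t/τ); t/τ = 40500/31870 = 1.271, so e^(−t/τ) = 0.2807.
M(t) = 174360 − 87660 × 0.2807 = 149750 Tg P.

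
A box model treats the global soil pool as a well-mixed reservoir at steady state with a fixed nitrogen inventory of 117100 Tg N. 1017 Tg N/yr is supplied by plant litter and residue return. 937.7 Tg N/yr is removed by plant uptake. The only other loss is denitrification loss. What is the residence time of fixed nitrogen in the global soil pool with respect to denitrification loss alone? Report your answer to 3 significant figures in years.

At steady state ΣF_in = ΣF_out.
ΣF_in = 1017.0 Tg N/yr.
Denitrification loss flux = ΣF_in − (937.7) = 1017.0 − 937.7 = 79.30 Tg N/yr.
τ = M / F = 117100 / 79.30 = 1477 yr.

1480 yr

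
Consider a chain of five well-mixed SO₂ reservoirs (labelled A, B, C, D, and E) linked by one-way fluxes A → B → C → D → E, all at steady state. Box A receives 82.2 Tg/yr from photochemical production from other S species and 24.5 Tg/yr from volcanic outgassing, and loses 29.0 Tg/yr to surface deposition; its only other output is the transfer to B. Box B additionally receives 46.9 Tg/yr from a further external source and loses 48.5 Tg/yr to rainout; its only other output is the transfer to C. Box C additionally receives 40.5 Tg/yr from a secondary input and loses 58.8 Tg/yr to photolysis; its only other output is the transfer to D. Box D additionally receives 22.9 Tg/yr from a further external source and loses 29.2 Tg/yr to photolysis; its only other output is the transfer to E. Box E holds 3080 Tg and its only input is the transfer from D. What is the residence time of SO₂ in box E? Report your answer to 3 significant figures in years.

Box A: F(A→B) = (82.2 + 24.5) − 29.0 = 77.700 Tg/yr.
Box B: F(B→C) = (77.700 + 46.9) − 48.5 = 76.100 Tg/yr.
Box C: F(C→D) = (76.100 + 40.5) − 58.8 = 57.800 Tg/yr.
Box D: F(D→E) = (57.800 + 22.9) − 29.2 = 51.500 Tg/yr.
Box E throughput = its input = 51.500 Tg/yr; τ = 3080 / 51.500 = 59.81 yr.

59.8 yr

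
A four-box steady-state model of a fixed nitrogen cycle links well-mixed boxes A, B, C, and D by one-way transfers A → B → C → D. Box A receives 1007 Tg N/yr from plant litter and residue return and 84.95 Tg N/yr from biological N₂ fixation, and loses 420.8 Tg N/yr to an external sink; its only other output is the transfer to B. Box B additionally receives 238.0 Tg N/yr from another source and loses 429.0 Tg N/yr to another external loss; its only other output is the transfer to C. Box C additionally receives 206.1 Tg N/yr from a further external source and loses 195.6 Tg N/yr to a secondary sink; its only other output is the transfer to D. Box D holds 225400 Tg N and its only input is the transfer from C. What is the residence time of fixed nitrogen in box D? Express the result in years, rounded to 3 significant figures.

Box A: F(A→B) = (1007 + 84.95) − 420.8 = 671.15 Tg N/yr.
Box B: F(B→C) = (671.15 + 238.0) − 429.0 = 480.15 Tg N/yr.
Box C: F(C→D) = (480.15 + 206.1) − 195.6 = 490.65 Tg N/yr.
Box D throughput = its input = 490.65 Tg N/yr; τ = 225400 / 490.65 = 459.4 yr.

459 yr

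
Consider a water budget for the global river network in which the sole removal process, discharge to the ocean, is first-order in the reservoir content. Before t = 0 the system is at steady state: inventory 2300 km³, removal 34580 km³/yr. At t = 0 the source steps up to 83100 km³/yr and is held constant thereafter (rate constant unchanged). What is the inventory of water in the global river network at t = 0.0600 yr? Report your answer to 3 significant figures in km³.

The sink rate constant is k = F₀/M₀ = 34580/2300 = 15.03 yr⁻¹.
Solving dM/dt = F₁ − kM with M(0) = M₀ gives M(t) = F₁/k + (M₀ − F₁/k)·e^(−kt).
F₁/k = 83100/15.03 = 5527.2 km³; kt = 15.03 × 0.0600 = 0.9021, e^(−kt) = 0.4057.
M(0.0600) = 5527.2 + (2300 − 5527.2) × 0.4057 = 5527.2 − 1309 = 4217.8 km³.

4220 km³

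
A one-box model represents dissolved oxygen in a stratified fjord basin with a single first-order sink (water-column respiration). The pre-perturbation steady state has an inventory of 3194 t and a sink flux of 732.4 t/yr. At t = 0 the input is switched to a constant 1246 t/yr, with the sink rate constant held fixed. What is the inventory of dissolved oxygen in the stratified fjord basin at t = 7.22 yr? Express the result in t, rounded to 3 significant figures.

τ = M₀/F₀ = 3194/732.4 = 4.361 yr; rate constant k = 1/τ.
New steady state M_∞ = F₁/k = F₁·τ = 1246 × 4.361 = 5433.8 t.
M(t) = M_∞ + (M₀ − M_∞)·e^(−t/τ); t/τ = 7.22/4.361 = 1.656, so e^(−t/τ) = 0.1910.
M(t) = 5433.8 − 2240 × 0.1910 = 5006.1 t.

5010 t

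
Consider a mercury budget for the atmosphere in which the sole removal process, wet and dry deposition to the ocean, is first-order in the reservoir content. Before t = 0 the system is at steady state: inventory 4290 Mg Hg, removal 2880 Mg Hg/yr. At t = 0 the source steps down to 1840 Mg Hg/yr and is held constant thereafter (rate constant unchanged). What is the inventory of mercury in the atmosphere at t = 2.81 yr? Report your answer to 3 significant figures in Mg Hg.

2980 Mg Hg

Residence time τ = M₀/F₀ = 1.490 yr. The eventual steady state is M_∞ = M₀·(F₁/F₀) = 4290 × 1840/2880 = 2740.8 Mg Hg.
The anomaly ΔM(t) = M(t) − M_∞ decays as ΔM₀·e^(−t/τ) with ΔM₀ = 4290 − 2740.8 = 1549 Mg Hg.
At t = 2.81 yr, e^(−t/τ) = e^(−1.886) = 0.1516, so ΔM = 234.9 Mg Hg and M = 2740.8 + 234.9 = 2975.7 Mg Hg.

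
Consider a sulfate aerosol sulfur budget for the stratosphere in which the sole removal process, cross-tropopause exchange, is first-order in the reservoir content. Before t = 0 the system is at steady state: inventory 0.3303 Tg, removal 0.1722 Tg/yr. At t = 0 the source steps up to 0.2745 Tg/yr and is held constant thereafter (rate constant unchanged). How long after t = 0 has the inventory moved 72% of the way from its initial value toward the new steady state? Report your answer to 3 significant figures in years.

2.44 yr

τ = M₀/F₀ = 0.3303/0.1722 = 1.918 yr.
The remaining gap fraction is e^(−t/τ); 72% covered ⇒ e^(−t/τ) = 0.280.
t = −τ ln(0.280) = 1.918 × 1.273 = 2.442 yr.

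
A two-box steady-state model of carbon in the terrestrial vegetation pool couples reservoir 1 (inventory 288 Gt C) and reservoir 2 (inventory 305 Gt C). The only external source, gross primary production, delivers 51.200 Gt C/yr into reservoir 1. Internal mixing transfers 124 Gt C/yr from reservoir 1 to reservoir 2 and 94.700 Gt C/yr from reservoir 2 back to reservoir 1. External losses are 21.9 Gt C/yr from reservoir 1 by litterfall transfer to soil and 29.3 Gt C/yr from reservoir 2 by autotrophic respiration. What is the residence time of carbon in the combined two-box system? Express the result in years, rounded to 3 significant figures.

For the system as a whole, the A↔B exchange is internal and contributes nothing to the throughput; only the external sinks remove mass.
M_total = 288 + 305 = 593.00 Gt C.
ΣF_external_out = 21.9 + 29.3 = 51.200 Gt C/yr.
τ = M_total / ΣF_ext = 593.00 / 51.200 = 11.58 yr.

11.6 yr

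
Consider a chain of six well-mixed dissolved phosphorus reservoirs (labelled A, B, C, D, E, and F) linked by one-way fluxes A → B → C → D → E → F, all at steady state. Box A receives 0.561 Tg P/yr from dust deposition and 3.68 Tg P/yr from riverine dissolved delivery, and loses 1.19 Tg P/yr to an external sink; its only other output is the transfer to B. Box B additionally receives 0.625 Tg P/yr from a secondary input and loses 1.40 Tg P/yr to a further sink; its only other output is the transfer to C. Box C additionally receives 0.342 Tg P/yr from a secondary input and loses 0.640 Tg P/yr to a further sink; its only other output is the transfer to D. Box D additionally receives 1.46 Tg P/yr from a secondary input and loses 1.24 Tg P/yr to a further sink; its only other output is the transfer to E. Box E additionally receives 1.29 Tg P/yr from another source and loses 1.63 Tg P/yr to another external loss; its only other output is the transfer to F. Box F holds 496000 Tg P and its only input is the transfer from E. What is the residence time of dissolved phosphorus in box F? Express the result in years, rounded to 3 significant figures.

267000 yr

Box A: F(A→B) = (0.561 + 3.68) − 1.19 = 3.0510 Tg P/yr.
Box B: F(B→C) = (3.0510 + 0.625) − 1.40 = 2.2760 Tg P/yr.
Box C: F(C→D) = (2.2760 + 0.342) − 0.640 = 1.9780 Tg P/yr.
Box D: F(D→E) = (1.9780 + 1.46) − 1.24 = 2.1980 Tg P/yr.
Box E: F(E→F) = (2.1980 + 1.29) − 1.63 = 1.8580 Tg P/yr.
Box F throughput = its input = 1.8580 Tg P/yr; τ = 496000 / 1.8580 = 267000 yr.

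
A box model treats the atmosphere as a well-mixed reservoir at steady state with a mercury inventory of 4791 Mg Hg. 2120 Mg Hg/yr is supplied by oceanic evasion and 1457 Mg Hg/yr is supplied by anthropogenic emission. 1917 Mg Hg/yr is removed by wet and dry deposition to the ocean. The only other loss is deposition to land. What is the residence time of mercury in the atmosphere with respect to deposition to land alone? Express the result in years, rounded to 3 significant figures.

2.89 yr

At steady state ΣF_in = ΣF_out.
ΣF_in = 2120 + 1457 = 3577.0 Mg Hg/yr.
Deposition to land flux = ΣF_in − (1917) = 3577.0 − 1917 = 1660 Mg Hg/yr.
τ = M / F = 4791 / 1660 = 2.886 yr.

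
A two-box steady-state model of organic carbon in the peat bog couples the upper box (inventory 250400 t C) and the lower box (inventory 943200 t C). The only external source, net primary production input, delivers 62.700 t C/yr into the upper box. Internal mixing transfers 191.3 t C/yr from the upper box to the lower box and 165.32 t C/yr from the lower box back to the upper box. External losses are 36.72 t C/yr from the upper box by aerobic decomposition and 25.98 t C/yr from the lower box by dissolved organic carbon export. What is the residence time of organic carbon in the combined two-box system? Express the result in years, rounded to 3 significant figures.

For the system as a whole, the A↔B exchange is internal and contributes nothing to the throughput; only the external sinks remove mass.
M_total = 250400 + 943200 = 1.1936×10^6 t C.
ΣF_external_out = 36.72 + 25.98 = 62.700 t C/yr.
τ = M_total / ΣF_ext = 1.1936×10^6 / 62.700 = 19040 yr.

19000 yr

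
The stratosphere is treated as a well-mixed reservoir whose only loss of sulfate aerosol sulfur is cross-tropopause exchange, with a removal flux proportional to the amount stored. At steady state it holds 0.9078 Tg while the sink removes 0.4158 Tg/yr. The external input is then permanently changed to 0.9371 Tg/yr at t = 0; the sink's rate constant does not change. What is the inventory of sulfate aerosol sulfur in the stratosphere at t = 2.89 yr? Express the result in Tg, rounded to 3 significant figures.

τ = M₀/F₀ = 0.9078/0.4158 = 2.183 yr; rate constant k = 1/τ.
New steady state M_∞ = F₁/k = F₁·τ = 0.9371 × 2.183 = 2.0459 Tg.
M(t) = M_∞ + (M₀ − M_∞)·e^(−t/τ); t/τ = 2.89/2.183 = 1.324, so e^(−t/τ) = 0.2661.
M(t) = 2.0459 − 1.138 × 0.2661 = 1.7430 Tg.

1.74 Tg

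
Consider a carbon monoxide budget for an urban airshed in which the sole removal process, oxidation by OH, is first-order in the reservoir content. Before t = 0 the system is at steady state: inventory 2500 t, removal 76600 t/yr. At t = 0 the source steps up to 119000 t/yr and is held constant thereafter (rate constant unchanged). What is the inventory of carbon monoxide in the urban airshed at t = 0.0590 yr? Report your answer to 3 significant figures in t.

The sink rate constant is k = F₀/M₀ = 76600/2500 = 30.64 yr⁻¹.
Solving dM/dt = F₁ − kM with M(0) = M₀ gives M(t) = F₁/k + (M₀ − F₁/k)·e^(−kt).
F₁/k = 119000/30.64 = 3883.8 t; kt = 30.64 × 0.0590 = 1.808, e^(−kt) = 0.1640.
M(0.0590) = 3883.8 + (2500 − 3883.8) × 0.1640 = 3883.8 − 227.0 = 3656.8 t.

3660 t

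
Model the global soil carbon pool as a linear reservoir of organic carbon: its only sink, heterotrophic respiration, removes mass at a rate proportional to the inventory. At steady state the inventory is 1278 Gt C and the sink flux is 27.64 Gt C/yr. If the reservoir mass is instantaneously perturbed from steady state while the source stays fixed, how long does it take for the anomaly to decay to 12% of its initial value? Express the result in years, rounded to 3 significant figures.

For a linear reservoir the anomaly decays as exp(−t/τ) with τ = M/F = 1278/27.64 = 46.24 yr.
exp(−t/τ) = 0.12 ⇒ t = −τ ln(0.12) = 46.24 × 2.120 = 98.04 yr.

98.0 yr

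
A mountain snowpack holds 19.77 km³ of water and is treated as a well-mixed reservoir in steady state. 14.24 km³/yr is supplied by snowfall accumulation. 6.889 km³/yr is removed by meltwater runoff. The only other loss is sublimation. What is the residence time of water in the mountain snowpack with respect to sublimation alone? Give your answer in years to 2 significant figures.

2.7 yr

At steady state ΣF_in = ΣF_out.
ΣF_in = 14.240 km³/yr.
Sublimation flux = ΣF_in − (6.889) = 14.240 − 6.889 = 7.351 km³/yr.
τ = M / F = 19.77 / 7.351 = 2.689 yr.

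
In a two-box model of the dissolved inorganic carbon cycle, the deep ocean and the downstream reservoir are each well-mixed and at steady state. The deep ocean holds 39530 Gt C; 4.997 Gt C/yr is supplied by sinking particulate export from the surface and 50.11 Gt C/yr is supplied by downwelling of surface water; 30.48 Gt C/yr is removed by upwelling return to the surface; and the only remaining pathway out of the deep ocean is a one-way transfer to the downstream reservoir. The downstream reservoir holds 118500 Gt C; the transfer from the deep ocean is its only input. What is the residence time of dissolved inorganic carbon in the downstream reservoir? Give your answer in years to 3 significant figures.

4810 yr

Balance the deep ocean: ΣF_in = 4.997 + 50.11 = 55.107 Gt C/yr.
Transfer to the downstream reservoir = ΣF_in − (30.48) = 24.627 Gt C/yr.
At steady state the output of the downstream reservoir equals its input, 24.627 Gt C/yr.
τ = M / F = 118500 / 24.627 = 4812 yr.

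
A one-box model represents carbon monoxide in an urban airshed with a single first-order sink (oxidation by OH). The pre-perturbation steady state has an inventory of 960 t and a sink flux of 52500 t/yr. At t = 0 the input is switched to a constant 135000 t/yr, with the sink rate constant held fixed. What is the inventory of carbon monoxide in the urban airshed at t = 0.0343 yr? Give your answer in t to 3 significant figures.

Residence time τ = M₀/F₀ = 0.01829 yr. The eventual steady state is M_∞ = M₀·(F₁/F₀) = 960 × 135000/52500 = 2468.6 t.
The anomaly ΔM(t) = M(t) − M_∞ decays as ΔM₀·e^(−t/τ) with ΔM₀ = 960 − 2468.6 = −1509 t.
At t = 0.0343 yr, e^(−t/τ) = e^(−1.876) = 0.1532, so ΔM = −231.2 t and M = 2468.6 − 231.2 = 2237.4 t.

2240 t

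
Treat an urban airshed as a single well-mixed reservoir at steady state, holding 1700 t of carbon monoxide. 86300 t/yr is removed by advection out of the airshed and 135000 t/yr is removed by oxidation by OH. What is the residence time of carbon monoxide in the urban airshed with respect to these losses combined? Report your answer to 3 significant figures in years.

0.00768 yr

Total removal = 86300 + 135000 = 221300 t/yr.
τ = M / ΣF_out = 1700 / 221300 = 0.007682 yr.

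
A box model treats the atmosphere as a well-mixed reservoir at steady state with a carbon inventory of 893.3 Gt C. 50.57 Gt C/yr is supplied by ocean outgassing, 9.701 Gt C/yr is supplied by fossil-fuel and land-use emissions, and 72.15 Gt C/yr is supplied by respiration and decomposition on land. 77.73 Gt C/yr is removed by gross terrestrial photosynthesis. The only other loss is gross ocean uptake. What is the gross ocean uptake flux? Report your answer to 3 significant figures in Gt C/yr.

At steady state ΣF_in = ΣF_out.
ΣF_in = 50.57 + 9.701 + 72.15 = 132.42 Gt C/yr.
Gross ocean uptake flux = ΣF_in − (77.73) = 132.42 − 77.73 = 54.69 Gt C/yr.

54.7 Gt C/yr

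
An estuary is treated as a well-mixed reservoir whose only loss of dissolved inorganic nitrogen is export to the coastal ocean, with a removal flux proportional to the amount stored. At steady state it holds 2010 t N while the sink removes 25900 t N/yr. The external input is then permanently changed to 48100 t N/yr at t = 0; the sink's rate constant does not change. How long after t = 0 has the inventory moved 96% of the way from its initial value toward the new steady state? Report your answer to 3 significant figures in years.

0.250 yr

τ = M₀/F₀ = 2010/25900 = 0.07761 yr.
The remaining gap fraction is e^(−t/τ); 96% covered ⇒ e^(−t/τ) = 0.0400.
t = −τ ln(0.0400) = 0.07761 × 3.219 = 0.2498 yr.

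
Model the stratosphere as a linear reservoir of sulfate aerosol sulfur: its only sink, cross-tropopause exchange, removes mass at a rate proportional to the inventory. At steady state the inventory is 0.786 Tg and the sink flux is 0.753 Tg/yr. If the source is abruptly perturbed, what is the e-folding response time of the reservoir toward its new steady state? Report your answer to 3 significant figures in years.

For a linear reservoir the response time equals the residence time τ = M/F.
τ = 0.786 / 0.753 = 1.044 yr.

1.04 yr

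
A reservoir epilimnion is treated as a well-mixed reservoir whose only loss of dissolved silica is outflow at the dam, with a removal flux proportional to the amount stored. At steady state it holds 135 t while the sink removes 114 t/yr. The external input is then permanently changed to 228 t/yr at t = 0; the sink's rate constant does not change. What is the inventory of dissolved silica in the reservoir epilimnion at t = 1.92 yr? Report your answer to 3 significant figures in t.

243 t

Residence time τ = M₀/F₀ = 1.184 yr. The eventual steady state is M_∞ = M₀·(F₁/F₀) = 135 × 228/114 = 270.00 t.
The anomaly ΔM(t) = M(t) − M_∞ decays as ΔM₀·e^(−t/τ) with ΔM₀ = 135 − 270.00 = −135.0 t.
At t = 1.92 yr, e^(−t/τ) = e^(−1.621) = 0.1976, so ΔM = −26.68 t and M = 270.00 − 26.68 = 243.32 t.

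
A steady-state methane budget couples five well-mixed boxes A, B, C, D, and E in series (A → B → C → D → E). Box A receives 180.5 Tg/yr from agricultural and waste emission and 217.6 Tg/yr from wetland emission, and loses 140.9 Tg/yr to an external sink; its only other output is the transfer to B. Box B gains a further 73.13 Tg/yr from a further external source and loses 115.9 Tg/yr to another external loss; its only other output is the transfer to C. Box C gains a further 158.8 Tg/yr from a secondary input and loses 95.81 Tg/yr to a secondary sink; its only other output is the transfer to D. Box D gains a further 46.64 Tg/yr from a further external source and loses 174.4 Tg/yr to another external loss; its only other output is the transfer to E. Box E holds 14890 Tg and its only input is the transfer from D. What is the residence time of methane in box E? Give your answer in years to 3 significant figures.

Box A: F(A→B) = (180.5 + 217.6) − 140.9 = 257.20 Tg/yr.
Box B: F(B→C) = (257.20 + 73.13) − 115.9 = 214.43 Tg/yr.
Box C: F(C→D) = (214.43 + 158.8) − 95.81 = 277.42 Tg/yr.
Box D: F(D→E) = (277.42 + 46.64) − 174.4 = 149.66 Tg/yr.
Box E throughput = its input = 149.66 Tg/yr; τ = 14890 / 149.66 = 99.49 yr.

99.5 yr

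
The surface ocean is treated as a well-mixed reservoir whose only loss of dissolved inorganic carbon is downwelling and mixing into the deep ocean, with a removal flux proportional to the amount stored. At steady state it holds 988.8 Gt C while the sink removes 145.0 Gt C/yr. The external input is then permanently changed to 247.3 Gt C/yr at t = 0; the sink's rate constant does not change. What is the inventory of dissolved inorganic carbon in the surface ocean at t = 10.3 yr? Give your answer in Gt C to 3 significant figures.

1530 Gt C

Residence time τ = M₀/F₀ = 6.819 yr. The eventual steady state is M_∞ = M₀·(F₁/F₀) = 988.8 × 247.3/145.0 = 1686.4 Gt C.
The anomaly ΔM(t) = M(t) − M_∞ decays as ΔM₀·e^(−t/τ) with ΔM₀ = 988.8 − 1686.4 = −697.6 Gt C.
At t = 10.3 yr, e^(−t/τ) = e^(−1.510) = 0.2208, so ΔM = −154.0 Gt C and M = 1686.4 − 154.0 = 1532.4 Gt C.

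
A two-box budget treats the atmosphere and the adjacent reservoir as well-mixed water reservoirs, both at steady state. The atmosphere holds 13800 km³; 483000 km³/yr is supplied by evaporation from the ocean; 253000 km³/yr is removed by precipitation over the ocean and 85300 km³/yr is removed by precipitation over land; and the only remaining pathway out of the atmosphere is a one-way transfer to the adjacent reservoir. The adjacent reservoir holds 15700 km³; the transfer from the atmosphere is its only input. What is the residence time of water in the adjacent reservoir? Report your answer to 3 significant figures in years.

0.109 yr

Balance the atmosphere: ΣF_in = 483000 km³/yr.
Transfer to the adjacent reservoir = ΣF_in − (253000 + 85300) = 144700 km³/yr.
At steady state the output of the adjacent reservoir equals its input, 144700 km³/yr.
τ = M / F = 15700 / 144700 = 0.1085 yr.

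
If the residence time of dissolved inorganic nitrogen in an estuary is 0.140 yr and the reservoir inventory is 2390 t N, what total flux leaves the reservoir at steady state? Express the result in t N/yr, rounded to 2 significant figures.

F = M / τ = 2390 / 0.140 = 17070 t N/yr.

17000 t N/yr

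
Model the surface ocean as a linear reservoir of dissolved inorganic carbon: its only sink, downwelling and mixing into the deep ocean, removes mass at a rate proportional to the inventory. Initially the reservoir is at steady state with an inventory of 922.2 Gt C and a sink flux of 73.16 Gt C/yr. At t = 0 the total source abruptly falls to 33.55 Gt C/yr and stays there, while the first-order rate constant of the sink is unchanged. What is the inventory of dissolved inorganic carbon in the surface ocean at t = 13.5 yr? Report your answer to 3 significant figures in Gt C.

τ = M₀/F₀ = 922.2/73.16 = 12.61 yr; rate constant k = 1/τ.
New steady state M_∞ = F₁/k = F₁·τ = 33.55 × 12.61 = 422.91 Gt C.
M(t) = M_∞ + (M₀ − M_∞)·e^(−t/τ); t/τ = 13.5/12.61 = 1.071, so e^(−t/τ) = 0.3427.
M(t) = 422.91 + 499.3 × 0.3427 = 594.00 Gt C.

594 Gt C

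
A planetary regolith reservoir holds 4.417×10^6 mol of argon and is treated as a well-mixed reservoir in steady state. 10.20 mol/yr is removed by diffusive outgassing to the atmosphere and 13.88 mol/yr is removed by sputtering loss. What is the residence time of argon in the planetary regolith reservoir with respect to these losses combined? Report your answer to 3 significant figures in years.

Total removal = 10.20 + 13.88 = 24.080 mol/yr.
τ = M / ΣF_out = 4.417×10^6 / 24.080 = 183400 yr.

183000 yr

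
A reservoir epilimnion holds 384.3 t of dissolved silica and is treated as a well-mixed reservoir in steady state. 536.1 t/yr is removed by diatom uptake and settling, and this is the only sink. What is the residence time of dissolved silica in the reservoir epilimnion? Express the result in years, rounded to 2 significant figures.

0.72 yr

τ = M / F = 384.3 / 536.1 = 0.7168 yr.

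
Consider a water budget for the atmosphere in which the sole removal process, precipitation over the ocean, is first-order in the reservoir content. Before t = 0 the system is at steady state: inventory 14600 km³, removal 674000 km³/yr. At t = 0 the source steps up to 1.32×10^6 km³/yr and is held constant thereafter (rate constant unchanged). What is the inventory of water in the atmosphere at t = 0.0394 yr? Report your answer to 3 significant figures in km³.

τ = M₀/F₀ = 14600/674000 = 0.02166 yr; rate constant k = 1/τ.
New steady state M_∞ = F₁/k = F₁·τ = 1.32×10^6 × 0.02166 = 28593 km³.
M(t) = M_∞ + (M₀ − M_∞)·e^(−t/τ); t/τ = 0.0394/0.02166 = 1.819, so e^(−t/τ) = 0.1622.
M(t) = 28593 − 13990 × 0.1622 = 26324 km³.

26300 km³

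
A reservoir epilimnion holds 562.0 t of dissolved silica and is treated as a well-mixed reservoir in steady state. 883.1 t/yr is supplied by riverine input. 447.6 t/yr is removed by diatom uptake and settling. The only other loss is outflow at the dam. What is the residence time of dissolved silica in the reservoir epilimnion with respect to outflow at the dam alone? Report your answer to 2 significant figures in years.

At steady state ΣF_in = ΣF_out.
ΣF_in = 883.10 t/yr.
Outflow at the dam flux = ΣF_in − (447.6) = 883.10 − 447.6 = 435.5 t/yr.
τ = M / F = 562.0 / 435.5 = 1.290 yr.

1.3 yr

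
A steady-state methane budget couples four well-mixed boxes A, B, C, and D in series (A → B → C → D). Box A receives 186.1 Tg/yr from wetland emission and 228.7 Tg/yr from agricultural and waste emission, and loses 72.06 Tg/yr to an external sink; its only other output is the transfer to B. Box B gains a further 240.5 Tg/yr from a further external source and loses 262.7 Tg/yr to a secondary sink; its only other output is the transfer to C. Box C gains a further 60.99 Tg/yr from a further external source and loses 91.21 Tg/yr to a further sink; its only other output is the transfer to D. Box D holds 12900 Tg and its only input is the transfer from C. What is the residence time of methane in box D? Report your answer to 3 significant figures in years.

44.4 yr

Box A: F(A→B) = (186.1 + 228.7) − 72.06 = 342.74 Tg/yr.
Box B: F(B→C) = (342.74 + 240.5) − 262.7 = 320.54 Tg/yr.
Box C: F(C→D) = (320.54 + 60.99) − 91.21 = 290.32 Tg/yr.
Box D throughput = its input = 290.32 Tg/yr; τ = 12900 / 290.32 = 44.43 yr.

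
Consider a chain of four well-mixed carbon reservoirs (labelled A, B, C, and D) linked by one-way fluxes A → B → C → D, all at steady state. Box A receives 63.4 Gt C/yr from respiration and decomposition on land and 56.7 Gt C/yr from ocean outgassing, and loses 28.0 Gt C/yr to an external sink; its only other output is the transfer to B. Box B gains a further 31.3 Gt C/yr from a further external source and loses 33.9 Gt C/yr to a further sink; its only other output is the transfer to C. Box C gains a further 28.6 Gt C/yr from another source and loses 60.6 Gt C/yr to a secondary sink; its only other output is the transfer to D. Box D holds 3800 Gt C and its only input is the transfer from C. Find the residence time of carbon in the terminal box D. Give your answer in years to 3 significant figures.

66.1 yr

Box A: F(A→B) = (63.4 + 56.7) − 28.0 = 92.100 Gt C/yr.
Box B: F(B→C) = (92.100 + 31.3) − 33.9 = 89.500 Gt C/yr.
Box C: F(C→D) = (89.500 + 28.6) − 60.6 = 57.500 Gt C/yr.
Box D throughput = its input = 57.500 Gt C/yr; τ = 3800 / 57.500 = 66.09 yr.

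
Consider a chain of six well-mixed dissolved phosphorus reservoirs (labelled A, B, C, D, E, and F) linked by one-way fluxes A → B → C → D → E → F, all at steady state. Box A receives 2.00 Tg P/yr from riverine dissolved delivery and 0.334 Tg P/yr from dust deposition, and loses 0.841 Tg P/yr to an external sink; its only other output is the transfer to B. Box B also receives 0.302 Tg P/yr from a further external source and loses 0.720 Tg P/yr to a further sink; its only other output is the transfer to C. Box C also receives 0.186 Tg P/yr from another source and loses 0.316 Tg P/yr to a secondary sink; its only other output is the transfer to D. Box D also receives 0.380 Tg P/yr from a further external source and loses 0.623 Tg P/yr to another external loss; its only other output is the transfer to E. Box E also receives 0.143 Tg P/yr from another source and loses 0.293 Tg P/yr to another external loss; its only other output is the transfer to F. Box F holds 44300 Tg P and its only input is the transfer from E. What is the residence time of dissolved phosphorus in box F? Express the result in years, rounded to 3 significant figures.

80300 yr

Box A: F(A→B) = (2.00 + 0.334) − 0.841 = 1.4930 Tg P/yr.
Box B: F(B→C) = (1.4930 + 0.302) − 0.720 = 1.0750 Tg P/yr.
Box C: F(C→D) = (1.0750 + 0.186) − 0.316 = 0.94500 Tg P/yr.
Box D: F(D→E) = (0.94500 + 0.380) − 0.623 = 0.70200 Tg P/yr.
Box E: F(E→F) = (0.70200 + 0.143) − 0.293 = 0.55200 Tg P/yr.
Box F throughput = its input = 0.55200 Tg P/yr; τ = 44300 / 0.55200 = 80250 yr.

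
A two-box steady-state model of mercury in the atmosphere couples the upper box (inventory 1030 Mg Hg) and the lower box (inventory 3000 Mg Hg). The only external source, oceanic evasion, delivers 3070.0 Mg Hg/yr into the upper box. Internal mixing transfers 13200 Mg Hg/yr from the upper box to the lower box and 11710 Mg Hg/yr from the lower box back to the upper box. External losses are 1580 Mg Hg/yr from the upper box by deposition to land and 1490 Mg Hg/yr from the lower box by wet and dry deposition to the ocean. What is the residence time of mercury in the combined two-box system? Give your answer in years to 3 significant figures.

1.31 yr

Residence time in the combined system uses the total inventory and the total *external* removal — internal exchanges between the two boxes cancel.
M_total = 1030 + 3000 = 4030.0 Mg Hg.
ΣF_external_out = 1580 + 1490 = 3070.0 Mg Hg/yr.
τ = M_total / ΣF_ext = 4030.0 / 3070.0 = 1.313 yr.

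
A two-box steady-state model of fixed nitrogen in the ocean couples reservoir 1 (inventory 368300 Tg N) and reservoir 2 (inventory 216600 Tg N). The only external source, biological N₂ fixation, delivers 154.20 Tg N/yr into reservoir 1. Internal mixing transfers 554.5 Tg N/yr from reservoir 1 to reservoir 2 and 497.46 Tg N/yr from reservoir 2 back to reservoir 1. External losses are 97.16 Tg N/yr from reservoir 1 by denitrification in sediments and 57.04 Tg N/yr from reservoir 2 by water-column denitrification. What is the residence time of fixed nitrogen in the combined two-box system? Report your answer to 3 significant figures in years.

3790 yr

For the system as a whole, the A↔B exchange is internal and contributes nothing to the throughput; only the external sinks remove mass.
M_total = 368300 + 216600 = 584900 Tg N.
ΣF_external_out = 97.16 + 57.04 = 154.20 Tg N/yr.
τ = M_total / ΣF_ext = 584900 / 154.20 = 3793 yr.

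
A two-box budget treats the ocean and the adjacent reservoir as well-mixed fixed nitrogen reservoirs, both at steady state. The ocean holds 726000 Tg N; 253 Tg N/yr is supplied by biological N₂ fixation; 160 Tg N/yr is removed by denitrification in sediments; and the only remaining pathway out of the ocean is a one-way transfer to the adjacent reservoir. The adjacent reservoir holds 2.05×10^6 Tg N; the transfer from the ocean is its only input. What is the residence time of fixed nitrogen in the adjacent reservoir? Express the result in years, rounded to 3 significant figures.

Balance the ocean: ΣF_in = 253.00 Tg N/yr.
Transfer to the adjacent reservoir = ΣF_in − (160) = 93.000 Tg N/yr.
At steady state the output of the adjacent reservoir equals its input, 93.000 Tg N/yr.
τ = M / F = 2.05×10^6 / 93.000 = 22040 yr.

22000 yr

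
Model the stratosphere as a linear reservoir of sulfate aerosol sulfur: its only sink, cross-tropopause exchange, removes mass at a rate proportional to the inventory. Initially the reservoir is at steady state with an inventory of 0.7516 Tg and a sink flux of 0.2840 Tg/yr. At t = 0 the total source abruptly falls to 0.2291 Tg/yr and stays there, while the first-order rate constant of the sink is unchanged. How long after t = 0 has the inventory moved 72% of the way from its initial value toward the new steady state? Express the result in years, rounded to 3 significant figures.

3.37 yr

τ = M₀/F₀ = 0.7516/0.2840 = 2.646 yr.
The remaining gap fraction is e^(−t/τ); 72% covered ⇒ e^(−t/τ) = 0.280.
t = −τ ln(0.280) = 2.646 × 1.273 = 3.369 yr.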